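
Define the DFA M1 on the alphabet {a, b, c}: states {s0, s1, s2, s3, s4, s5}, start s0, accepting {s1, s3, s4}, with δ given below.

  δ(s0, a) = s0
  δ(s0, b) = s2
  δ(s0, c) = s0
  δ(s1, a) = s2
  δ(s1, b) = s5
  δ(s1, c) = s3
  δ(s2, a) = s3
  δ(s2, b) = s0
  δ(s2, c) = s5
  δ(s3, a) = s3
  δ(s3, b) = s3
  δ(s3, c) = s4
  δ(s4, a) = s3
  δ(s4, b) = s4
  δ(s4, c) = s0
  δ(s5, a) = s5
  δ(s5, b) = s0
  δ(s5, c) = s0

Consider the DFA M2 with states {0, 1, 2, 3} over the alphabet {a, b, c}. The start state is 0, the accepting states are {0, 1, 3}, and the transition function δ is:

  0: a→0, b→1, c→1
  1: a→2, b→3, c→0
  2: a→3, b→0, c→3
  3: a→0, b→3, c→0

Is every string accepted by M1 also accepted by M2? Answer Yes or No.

No

The string ba is in L(M1) but not in L(M2).
So L(M1) ⊄ L(M2).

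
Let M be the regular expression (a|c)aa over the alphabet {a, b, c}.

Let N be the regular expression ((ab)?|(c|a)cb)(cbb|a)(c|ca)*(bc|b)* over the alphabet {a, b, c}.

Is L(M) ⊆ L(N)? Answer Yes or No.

No

The string aaa is in L(M) but not in L(N).
So L(M) ⊄ L(N).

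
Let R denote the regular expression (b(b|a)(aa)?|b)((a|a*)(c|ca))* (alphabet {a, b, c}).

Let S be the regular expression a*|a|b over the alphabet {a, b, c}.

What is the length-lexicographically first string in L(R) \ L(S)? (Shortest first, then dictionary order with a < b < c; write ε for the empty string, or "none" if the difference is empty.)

ba

The string ba is accepted by R but not by S.
No shorter string lies in the difference, and ba is the lexicographically first length-2 string in L(R) \ L(S).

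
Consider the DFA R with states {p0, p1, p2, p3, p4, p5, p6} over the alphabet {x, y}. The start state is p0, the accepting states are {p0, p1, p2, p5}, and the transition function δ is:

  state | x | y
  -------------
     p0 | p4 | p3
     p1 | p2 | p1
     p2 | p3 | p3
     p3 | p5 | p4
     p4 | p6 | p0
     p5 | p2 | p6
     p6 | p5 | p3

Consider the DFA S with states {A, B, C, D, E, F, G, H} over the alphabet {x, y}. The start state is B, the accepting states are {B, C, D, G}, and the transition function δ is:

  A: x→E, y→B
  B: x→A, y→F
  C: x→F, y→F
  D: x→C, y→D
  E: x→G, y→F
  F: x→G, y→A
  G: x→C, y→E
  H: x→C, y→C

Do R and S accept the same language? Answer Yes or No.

Yes

Exploring the product automaton R × S from the start pair (p0, B), following both machines on each input symbol, reaches 6 state pairs: (p0, B), (p4, A), (p3, F), (p6, E), (p5, G), (p2, C).
R accepts in {p0, p1, p2, p5} and S accepts in {B, C, D, G}. In every reachable pair the two components are either both accepting — (p0, B), (p5, G), (p2, C) — or both non-accepting, so no string is accepted by exactly one of the machines: L(R) \ L(S) and L(S) \ L(R) are both empty.
Hence every string is accepted by R iff it is accepted by S, and the two languages coincide.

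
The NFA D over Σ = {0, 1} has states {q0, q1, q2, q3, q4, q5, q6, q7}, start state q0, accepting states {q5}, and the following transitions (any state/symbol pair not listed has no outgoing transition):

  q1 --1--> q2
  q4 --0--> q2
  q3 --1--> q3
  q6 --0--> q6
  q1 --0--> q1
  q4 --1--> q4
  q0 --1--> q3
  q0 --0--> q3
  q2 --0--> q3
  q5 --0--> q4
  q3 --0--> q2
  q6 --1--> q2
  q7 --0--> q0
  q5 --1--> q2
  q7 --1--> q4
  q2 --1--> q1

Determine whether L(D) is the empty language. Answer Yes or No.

Yes

The states reachable from the start state are {q0, q1, q2, q3}.
None of the accepting states {q5} is reachable, so no string is accepted and L(D) = ∅.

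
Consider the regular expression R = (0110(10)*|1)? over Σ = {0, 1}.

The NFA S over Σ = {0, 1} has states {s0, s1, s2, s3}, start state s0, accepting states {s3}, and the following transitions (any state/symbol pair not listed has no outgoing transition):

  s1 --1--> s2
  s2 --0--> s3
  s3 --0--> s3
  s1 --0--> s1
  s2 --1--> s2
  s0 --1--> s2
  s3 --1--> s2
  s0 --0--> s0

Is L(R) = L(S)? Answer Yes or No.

No

The empty string ε is accepted by R but rejected by S.
So L(R) ≠ L(S).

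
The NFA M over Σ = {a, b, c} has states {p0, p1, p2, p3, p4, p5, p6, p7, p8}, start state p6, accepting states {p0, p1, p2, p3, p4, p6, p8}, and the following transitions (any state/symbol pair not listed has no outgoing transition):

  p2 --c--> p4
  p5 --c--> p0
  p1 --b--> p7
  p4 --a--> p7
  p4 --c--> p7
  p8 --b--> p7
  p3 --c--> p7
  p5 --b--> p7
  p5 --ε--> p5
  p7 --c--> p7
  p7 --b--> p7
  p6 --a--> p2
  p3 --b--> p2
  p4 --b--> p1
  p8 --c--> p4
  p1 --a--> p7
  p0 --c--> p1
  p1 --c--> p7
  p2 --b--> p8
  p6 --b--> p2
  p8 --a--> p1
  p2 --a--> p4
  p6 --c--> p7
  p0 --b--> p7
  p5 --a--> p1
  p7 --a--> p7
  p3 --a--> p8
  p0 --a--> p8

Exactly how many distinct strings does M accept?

The useful subgraph on states {p1, p2, p4, p6, p8} is acyclic, so L(M) is finite; the longest accepting path visits 5 useful states, giving maximum string length 4.
Counting accepting paths from p6 by length: 1 of length 0, 2 of length 1, 6 of length 2, 8 of length 3, 2 of length 4. Total 19.

19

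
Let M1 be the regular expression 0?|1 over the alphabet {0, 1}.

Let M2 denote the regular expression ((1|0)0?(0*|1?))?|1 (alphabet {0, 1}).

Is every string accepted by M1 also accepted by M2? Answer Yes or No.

Converting the expression M1 to a DFA (subset construction, then merging equivalent states) gives the minimal DFA with states {r0, r1, r2}, start state r0, accepting states {r0, r1} and transitions r0: 0→r1, 1→r1; r1: 0→r2, 1→r2; r2: 0→r2, 1→r2.
Converting the expression M2 to a DFA (subset construction, then merging equivalent states) gives the minimal DFA with states {t0, t1, t2, t3, t4, t5}, start state t0, accepting states {t0, t1, t2, t3, t4} and transitions t0: 0→t1, 1→t1; t1: 0→t2, 1→t3; t2: 0→t4, 1→t3; t3: 0→t5, 1→t5; t4: 0→t4, 1→t5; t5: 0→t5, 1→t5.
Exploring the product automaton M1 × M2 from the start pair (r0, t0), following both machines on each input symbol, reaches 6 state pairs: (r0, t0), (r1, t1), (r2, t2), (r2, t3), (r2, t4), (r2, t5).
M1 accepts in {r0, r1} and M2 accepts in {t0, t1, t2, t3, t4}. The reachable pairs whose M1-component is accepting are (r0, t0), (r1, t1); in each of them the M2-component is accepting too, so the product for L(M1) \ L(M2) (M1-component accepting, M2-component rejecting) has no reachable accepting pair and the difference is empty.
Hence every string in L(M1) is also in L(M2).

Yes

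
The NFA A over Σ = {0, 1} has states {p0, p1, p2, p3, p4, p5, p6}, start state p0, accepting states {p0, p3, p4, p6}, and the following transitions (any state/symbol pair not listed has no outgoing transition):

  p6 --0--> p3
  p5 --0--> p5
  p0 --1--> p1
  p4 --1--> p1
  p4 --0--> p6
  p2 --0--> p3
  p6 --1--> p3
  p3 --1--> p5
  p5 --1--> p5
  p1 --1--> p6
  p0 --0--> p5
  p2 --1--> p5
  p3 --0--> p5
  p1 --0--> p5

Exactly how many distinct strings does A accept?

4

The useful subgraph on states {p0, p1, p3, p6} is acyclic, so L(A) is finite; the longest accepting path visits 4 useful states, giving maximum string length 3.
Counting accepting paths from p0 by length: 1 of length 0, 1 of length 2, 2 of length 3. Total 4.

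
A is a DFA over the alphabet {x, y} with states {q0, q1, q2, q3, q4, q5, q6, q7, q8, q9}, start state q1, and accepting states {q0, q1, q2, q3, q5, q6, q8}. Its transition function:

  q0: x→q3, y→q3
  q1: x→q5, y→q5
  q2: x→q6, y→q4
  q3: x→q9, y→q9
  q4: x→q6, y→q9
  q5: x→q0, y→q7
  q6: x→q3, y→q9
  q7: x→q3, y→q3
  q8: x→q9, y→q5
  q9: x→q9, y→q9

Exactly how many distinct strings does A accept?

The useful subgraph on states {q0, q1, q3, q5, q7} is acyclic, so L(A) is finite; the longest accepting path visits 4 useful states, giving maximum string length 3.
Counting accepting paths from q1 by length: 1 of length 0, 2 of length 1, 2 of length 2, 8 of length 3. Total 13.

13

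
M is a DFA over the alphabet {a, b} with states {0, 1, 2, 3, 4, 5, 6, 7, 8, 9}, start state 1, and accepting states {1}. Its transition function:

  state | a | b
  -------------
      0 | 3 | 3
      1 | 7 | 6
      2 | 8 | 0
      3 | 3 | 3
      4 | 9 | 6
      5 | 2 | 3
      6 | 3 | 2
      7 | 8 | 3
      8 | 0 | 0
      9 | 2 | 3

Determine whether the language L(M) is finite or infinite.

finite

The useful states (reachable from 1 and able to reach an accepting state) are {1}.
Restricted to these states the transition graph has no cycle, so every accepting path has bounded length and L is finite.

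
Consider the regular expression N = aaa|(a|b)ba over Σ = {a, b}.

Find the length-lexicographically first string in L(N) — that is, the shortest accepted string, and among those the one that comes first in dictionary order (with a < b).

aaa

By inspection of the expression, no string of length less than 3 matches, and aaa is the lexicographically first match of length 3.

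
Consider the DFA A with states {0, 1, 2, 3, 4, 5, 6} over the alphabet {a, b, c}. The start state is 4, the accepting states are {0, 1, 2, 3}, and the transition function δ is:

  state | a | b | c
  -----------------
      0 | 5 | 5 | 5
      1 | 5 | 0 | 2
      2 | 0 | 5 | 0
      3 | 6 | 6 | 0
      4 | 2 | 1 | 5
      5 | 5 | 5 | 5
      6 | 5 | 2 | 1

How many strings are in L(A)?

8

The useful subgraph on states {0, 1, 2, 4} is acyclic, so L(A) is finite; the longest accepting path visits 4 useful states, giving maximum string length 3.
Counting accepting paths from 4 by length: 2 of length 1, 4 of length 2, 2 of length 3. Total 8.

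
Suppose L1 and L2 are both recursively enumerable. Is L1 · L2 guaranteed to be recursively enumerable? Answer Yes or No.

Yes

Dovetail over all split points of the input and all step bounds t = 1, 2, …, simulating the recogniser for L₁ on the prefix and the recogniser for L₂ on the suffix for t steps; accept if for some split both accept.
So the recursively enumerable languages are closed under concatenation.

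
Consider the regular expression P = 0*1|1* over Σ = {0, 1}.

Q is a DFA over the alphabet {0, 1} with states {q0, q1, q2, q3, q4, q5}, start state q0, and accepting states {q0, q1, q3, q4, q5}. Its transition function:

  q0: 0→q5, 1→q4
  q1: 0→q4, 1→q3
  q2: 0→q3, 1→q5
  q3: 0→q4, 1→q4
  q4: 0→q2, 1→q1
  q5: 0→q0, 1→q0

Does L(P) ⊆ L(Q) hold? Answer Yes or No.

Converting the expression P to a DFA (subset construction, then merging equivalent states) gives the minimal DFA with states {p0, p1, p2, p3, p4}, start state p0, accepting states {p0, p2, p3} and transitions p0: 0→p1, 1→p2; p1: 0→p1, 1→p3; p2: 0→p4, 1→p2; p3: 0→p4, 1→p4; p4: 0→p4, 1→p4.
Exploring the product automaton P × Q from the start pair (p0, q0), following both machines on each input symbol, reaches 14 state pairs: (p0, q0), (p1, q5), (p2, q4), (p1, q0), (p3, q0), (p4, q2), (p2, q1), (p3, q4), (p4, q5), (p4, q4), (p4, q3), (p2, q3), (p4, q1), (p4, q0).
P accepts in {p0, p2, p3} and Q accepts in {q0, q1, q3, q4, q5}. The reachable pairs whose P-component is accepting are (p0, q0), (p2, q4), (p3, q0), (p2, q1), (p3, q4), (p2, q3); in each of them the Q-component is accepting too, so the product for L(P) \ L(Q) (P-component accepting, Q-component rejecting) has no reachable accepting pair and the difference is empty.
Hence every string in L(P) is also in L(Q).

Yes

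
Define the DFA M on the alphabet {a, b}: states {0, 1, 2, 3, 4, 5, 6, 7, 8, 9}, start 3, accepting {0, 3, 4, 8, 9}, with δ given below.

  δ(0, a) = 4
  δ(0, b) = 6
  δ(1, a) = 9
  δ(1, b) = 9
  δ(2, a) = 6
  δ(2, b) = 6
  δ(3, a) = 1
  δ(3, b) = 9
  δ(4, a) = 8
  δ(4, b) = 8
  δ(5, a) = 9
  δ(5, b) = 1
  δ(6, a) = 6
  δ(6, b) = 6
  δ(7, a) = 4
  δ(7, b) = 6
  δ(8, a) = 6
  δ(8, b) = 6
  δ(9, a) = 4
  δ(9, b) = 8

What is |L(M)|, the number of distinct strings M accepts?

16

The useful subgraph on states {1, 3, 4, 8, 9} is acyclic, so L(M) is finite; the longest accepting path visits 5 useful states, giving maximum string length 4.
Counting accepting paths from 3 by length: 1 of length 0, 1 of length 1, 4 of length 2, 6 of length 3, 4 of length 4. Total 16.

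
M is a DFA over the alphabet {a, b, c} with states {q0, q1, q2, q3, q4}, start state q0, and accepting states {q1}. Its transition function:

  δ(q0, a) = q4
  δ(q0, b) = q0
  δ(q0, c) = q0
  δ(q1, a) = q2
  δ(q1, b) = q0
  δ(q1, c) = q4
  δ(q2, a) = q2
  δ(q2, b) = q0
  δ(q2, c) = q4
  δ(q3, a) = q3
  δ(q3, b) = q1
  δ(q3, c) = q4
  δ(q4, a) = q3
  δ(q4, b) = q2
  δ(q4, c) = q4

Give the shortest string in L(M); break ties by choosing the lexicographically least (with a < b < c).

A breadth-first search from q0 reaches an accepting state first via the path q0 → q4 → q3 → q1 on input aab.
No string of length < 3 is accepted (BFS exhausts all shorter strings without reaching an accepting state), and aab is the lexicographically least accepting string of length 3.

aab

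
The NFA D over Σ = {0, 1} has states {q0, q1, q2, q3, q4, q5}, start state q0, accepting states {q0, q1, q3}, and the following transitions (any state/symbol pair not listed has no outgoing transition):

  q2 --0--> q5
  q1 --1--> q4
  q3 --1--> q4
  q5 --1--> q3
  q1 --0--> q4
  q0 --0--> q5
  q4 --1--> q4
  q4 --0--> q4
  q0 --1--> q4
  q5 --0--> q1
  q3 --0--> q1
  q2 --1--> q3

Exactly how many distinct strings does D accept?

The useful subgraph on states {q0, q1, q3, q5} is acyclic, so L(D) is finite; the longest accepting path visits 4 useful states, giving maximum string length 3.
Counting accepting paths from q0 by length: 1 of length 0, 2 of length 2, 1 of length 3. Total 4.

4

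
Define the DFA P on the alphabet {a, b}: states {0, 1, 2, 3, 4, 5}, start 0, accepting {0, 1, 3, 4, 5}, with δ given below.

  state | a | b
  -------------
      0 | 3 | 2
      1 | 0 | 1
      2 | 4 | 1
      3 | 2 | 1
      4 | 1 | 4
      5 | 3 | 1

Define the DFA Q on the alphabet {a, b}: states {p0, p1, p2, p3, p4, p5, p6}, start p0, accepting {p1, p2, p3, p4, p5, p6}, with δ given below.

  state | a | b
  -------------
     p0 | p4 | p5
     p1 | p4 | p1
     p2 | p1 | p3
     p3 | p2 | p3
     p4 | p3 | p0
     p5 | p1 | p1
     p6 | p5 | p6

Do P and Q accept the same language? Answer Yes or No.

The empty string ε is accepted by P but rejected by Q.
So L(P) ≠ L(Q).

No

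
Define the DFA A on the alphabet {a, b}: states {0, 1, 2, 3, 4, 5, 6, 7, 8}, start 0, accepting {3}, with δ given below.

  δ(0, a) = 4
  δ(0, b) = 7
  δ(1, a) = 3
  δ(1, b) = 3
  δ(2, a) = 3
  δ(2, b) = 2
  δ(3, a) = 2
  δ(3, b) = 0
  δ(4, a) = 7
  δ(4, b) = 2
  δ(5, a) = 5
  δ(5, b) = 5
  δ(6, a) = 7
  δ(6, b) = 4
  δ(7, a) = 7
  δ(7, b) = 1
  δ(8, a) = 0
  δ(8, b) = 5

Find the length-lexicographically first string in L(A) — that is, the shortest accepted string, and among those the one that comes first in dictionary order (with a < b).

A breadth-first search from 0 reaches an accepting state first via the path 0 → 4 → 2 → 3 on input aba.
No string of length < 3 is accepted (BFS exhausts all shorter strings without reaching an accepting state), and aba is the lexicographically least accepting string of length 3.

aba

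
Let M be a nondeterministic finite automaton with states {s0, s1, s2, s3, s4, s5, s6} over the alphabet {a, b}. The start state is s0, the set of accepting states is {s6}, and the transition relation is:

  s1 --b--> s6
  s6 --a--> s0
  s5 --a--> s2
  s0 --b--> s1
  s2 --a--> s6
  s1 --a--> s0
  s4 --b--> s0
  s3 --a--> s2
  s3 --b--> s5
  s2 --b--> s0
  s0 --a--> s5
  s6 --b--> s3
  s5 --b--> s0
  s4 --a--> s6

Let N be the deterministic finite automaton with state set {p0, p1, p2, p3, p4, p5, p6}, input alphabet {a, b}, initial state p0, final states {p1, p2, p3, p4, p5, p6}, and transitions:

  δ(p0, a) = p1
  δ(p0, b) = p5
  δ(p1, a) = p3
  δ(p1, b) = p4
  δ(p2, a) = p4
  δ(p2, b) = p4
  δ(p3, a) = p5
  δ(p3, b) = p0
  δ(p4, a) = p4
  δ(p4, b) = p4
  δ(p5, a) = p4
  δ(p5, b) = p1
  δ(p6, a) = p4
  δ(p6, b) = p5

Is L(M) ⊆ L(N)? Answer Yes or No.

Exploring the product automaton M × N from the start pair (s0, p0), following both machines on each input symbol, reaches 19 state pairs: (s0, p0), (s5, p1), (s1, p5), (s2, p3), (s0, p4), (s6, p1), (s6, p5), (s5, p4), (s1, p4), (s0, p3), (s3, p4), (s3, p1), (s2, p4), (s6, p4), (s5, p5), (s1, p0), (s0, p1), (s5, p3), (s2, p5).
M accepts in {s6} and N accepts in {p1, p2, p3, p4, p5, p6}. The reachable pairs whose M-component is accepting are (s6, p1), (s6, p5), (s6, p4); in each of them the N-component is accepting too, so the product for L(M) \ L(N) (M-component accepting, N-component rejecting) has no reachable accepting pair and the difference is empty.
Hence every string in L(M) is also in L(N).

Yes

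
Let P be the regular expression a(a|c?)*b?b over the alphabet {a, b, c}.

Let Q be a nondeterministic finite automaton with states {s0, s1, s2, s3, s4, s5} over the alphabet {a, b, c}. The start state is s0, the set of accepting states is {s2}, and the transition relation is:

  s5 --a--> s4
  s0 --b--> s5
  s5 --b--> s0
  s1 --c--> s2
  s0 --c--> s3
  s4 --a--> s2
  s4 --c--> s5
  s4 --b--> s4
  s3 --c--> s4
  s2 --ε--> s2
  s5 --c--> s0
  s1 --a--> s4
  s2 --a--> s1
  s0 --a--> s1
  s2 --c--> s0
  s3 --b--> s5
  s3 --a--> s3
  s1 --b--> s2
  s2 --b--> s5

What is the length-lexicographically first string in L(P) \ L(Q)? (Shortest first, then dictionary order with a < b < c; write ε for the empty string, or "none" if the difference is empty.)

aab

The string aab is accepted by P but not by Q.
No shorter string lies in the difference, and aab is the lexicographically first length-3 string in L(P) \ L(Q).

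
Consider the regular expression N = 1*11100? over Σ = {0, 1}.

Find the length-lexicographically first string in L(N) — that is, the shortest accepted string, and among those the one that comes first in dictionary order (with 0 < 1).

1110

By inspection of the expression, no string of length less than 4 matches, and 1110 is the lexicographically first match of length 4.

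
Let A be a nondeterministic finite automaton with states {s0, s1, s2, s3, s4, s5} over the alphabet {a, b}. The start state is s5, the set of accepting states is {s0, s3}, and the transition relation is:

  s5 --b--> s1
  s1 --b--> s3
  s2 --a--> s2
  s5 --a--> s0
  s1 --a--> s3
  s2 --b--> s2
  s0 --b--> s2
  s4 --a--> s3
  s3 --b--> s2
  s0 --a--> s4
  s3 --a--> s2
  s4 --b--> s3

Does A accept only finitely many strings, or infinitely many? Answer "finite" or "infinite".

The useful states (reachable from s5 and able to reach an accepting state) are {s0, s1, s3, s4, s5}.
Restricted to these states the transition graph has no cycle, so every accepting path has bounded length and L is finite.

finite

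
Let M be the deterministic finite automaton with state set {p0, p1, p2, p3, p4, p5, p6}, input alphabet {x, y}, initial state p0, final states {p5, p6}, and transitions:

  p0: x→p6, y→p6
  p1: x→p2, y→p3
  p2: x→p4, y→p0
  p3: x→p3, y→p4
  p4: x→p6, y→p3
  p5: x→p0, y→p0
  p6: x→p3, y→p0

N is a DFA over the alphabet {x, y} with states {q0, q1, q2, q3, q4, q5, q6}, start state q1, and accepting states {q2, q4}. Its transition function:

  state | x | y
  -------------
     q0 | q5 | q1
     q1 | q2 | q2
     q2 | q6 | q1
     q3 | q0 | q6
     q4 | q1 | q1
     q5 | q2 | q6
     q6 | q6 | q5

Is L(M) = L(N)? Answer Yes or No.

Exploring the product automaton M × N from the start pair (p0, q1), following both machines on each input symbol, reaches 4 state pairs: (p0, q1), (p6, q2), (p3, q6), (p4, q5).
M accepts in {p5, p6} and N accepts in {q2, q4}. In every reachable pair the two components are either both accepting — (p6, q2) — or both non-accepting, so no string is accepted by exactly one of the machines: L(M) \ L(N) and L(N) \ L(M) are both empty.
Hence every string is accepted by M iff it is accepted by N, and the two languages coincide.

Yes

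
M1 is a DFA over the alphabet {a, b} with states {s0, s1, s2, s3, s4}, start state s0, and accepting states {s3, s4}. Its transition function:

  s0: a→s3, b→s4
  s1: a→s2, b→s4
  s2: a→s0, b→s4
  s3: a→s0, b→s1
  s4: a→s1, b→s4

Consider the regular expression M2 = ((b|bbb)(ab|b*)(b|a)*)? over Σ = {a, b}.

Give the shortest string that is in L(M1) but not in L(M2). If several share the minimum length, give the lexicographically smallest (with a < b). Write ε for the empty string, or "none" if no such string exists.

a

The string a is accepted by M1 but not by M2.
No shorter string lies in the difference, and a is the lexicographically first length-1 string in L(M1) \ L(M2).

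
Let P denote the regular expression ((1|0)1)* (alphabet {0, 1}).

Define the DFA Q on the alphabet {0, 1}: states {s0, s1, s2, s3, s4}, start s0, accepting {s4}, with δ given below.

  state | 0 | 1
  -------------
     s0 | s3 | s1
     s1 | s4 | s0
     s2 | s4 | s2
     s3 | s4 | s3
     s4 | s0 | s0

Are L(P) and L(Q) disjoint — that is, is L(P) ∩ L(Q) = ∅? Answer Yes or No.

Yes

Converting the expression P to a DFA (subset construction, then merging equivalent states) gives the minimal DFA with states {p0, p1, p2}, start state p0, accepting states {p0} and transitions p0: 0→p1, 1→p1; p1: 0→p2, 1→p0; p2: 0→p2, 1→p2.
Exploring the product automaton P × Q from the start pair (p0, s0), following both machines on each input symbol, reaches 9 state pairs: (p0, s0), (p1, s3), (p1, s1), (p2, s4), (p0, s3), (p2, s0), (p1, s4), (p2, s3), (p2, s1).
P accepts in {p0} and Q accepts in {s4}; no reachable pair has both components accepting, so no string drives both machines to acceptance simultaneously and L(P) ∩ L(Q) = ∅.
So no string is accepted by both, and the intersection is empty.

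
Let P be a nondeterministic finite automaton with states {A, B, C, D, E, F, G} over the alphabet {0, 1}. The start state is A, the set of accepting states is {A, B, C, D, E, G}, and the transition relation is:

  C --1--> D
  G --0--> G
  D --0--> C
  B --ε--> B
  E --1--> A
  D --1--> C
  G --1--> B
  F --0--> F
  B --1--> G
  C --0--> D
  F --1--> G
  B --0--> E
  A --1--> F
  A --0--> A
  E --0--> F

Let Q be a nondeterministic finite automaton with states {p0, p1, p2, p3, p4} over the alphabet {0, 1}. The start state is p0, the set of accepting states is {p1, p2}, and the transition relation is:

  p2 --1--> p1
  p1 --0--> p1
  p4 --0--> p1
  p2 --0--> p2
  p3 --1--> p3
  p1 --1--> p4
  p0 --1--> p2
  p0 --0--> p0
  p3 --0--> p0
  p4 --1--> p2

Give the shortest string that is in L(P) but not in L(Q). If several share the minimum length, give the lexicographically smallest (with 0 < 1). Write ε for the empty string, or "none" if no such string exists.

ε

The empty string ε is accepted by P but not by Q.
Since ε is the unique shortest string, it is the required witness.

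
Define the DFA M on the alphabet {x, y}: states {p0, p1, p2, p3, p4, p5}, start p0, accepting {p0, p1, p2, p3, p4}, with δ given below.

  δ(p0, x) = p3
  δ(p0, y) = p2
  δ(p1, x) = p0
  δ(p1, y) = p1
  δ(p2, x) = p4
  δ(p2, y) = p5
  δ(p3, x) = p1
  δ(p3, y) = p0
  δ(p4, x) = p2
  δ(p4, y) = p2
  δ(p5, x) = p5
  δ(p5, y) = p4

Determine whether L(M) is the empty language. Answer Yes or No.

The empty string ε is accepted: the run p0 ends in the accepting state p0.
Since at least one string is accepted, L(M) is not empty.

No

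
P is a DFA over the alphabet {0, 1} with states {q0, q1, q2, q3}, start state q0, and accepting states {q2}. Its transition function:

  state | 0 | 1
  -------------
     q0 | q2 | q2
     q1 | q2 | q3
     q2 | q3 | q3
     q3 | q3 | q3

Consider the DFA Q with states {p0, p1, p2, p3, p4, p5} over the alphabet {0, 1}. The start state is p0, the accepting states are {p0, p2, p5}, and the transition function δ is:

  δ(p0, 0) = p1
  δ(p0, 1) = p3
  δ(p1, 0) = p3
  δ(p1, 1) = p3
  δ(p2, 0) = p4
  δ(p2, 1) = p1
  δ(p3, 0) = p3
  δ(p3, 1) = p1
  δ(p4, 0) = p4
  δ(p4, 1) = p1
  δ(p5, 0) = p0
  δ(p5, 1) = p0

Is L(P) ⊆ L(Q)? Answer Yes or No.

No

The string 0 is in L(P) but not in L(Q).
So L(P) ⊄ L(Q).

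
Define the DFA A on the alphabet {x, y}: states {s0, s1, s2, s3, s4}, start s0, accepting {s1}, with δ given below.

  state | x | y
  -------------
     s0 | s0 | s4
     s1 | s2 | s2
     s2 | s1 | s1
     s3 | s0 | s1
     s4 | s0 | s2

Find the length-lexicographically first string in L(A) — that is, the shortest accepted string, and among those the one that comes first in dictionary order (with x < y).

yyx

A breadth-first search from s0 reaches an accepting state first via the path s0 → s4 → s2 → s1 on input yyx.
No string of length < 3 is accepted (BFS exhausts all shorter strings without reaching an accepting state), and yyx is the lexicographically least accepting string of length 3.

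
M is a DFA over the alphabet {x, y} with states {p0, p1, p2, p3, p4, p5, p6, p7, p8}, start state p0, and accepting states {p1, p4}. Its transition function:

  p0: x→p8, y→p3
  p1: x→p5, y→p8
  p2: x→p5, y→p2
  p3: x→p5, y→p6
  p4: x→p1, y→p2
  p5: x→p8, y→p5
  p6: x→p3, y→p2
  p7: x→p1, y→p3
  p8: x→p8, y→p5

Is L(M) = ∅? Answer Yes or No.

The states reachable from the start state are {p0, p2, p3, p5, p6, p8}.
None of the accepting states {p1, p4} is reachable, so no string is accepted and L(M) = ∅.

Yes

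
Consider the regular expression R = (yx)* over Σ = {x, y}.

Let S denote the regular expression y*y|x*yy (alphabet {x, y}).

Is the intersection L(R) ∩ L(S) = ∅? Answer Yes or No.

Yes

Converting the expression R to a DFA (subset construction, then merging equivalent states) gives the minimal DFA with states {r0, r1, r2}, start state r0, accepting states {r0} and transitions r0: x→r1, y→r2; r1: x→r1, y→r1; r2: x→r0, y→r1.
Converting the expression S to a DFA (subset construction, then merging equivalent states) gives the minimal DFA with states {s0, s1, s2, s3, s4, s5}, start state s0, accepting states {s2, s5} and transitions s0: x→s1, y→s2; s1: x→s1, y→s3; s2: x→s4, y→s2; s3: x→s4, y→s5; s4: x→s4, y→s4; s5: x→s4, y→s4.
Exploring the product automaton R × S from the start pair (r0, s0), following both machines on each input symbol, reaches 9 state pairs: (r0, s0), (r1, s1), (r2, s2), (r1, s3), (r0, s4), (r1, s2), (r1, s4), (r1, s5), (r2, s4).
R accepts in {r0} and S accepts in {s2, s5}; no reachable pair has both components accepting, so no string drives both machines to acceptance simultaneously and L(R) ∩ L(S) = ∅.
So no string is accepted by both, and the intersection is empty.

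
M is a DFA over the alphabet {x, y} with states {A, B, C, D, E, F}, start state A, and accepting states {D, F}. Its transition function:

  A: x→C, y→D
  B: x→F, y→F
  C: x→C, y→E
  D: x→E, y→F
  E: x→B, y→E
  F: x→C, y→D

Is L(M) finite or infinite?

infinite

State C is reachable from the start and can reach an accepting state, and it lies on the cycle C → C.
Traversing that cycle any number of times yields accepted strings of unbounded length, so the language is infinite.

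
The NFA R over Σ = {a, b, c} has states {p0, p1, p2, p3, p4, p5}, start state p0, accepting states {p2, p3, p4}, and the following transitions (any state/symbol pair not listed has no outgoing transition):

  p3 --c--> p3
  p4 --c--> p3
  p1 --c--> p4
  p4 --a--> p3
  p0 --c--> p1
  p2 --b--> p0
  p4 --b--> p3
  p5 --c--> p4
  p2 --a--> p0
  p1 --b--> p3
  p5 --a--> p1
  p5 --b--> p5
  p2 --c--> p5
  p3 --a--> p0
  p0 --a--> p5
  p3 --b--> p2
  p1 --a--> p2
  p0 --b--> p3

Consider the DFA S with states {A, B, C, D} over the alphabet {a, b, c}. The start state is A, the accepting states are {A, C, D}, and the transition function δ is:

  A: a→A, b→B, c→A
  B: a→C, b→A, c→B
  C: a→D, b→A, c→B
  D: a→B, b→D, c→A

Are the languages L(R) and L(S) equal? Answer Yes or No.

The string b is accepted by R but rejected by S.
So L(R) ≠ L(S).

No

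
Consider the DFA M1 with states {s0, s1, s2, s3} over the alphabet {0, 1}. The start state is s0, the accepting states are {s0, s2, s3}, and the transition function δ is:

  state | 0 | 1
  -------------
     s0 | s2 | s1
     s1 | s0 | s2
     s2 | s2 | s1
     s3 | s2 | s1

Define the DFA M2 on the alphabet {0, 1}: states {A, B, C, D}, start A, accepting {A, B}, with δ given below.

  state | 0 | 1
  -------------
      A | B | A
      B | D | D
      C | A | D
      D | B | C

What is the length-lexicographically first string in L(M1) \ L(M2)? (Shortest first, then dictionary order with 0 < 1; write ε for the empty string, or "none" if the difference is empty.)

The string 00 is accepted by M1 but not by M2.
No shorter string lies in the difference, and 00 is the lexicographically first length-2 string in L(M1) \ L(M2).

00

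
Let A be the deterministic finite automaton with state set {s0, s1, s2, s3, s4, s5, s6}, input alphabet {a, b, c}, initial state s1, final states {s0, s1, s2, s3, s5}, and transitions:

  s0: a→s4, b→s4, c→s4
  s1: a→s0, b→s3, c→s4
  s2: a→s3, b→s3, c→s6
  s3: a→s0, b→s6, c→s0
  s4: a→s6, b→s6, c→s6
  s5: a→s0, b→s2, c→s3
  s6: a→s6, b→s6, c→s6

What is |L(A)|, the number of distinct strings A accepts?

5

The useful subgraph on states {s0, s1, s3} is acyclic, so L(A) is finite; the longest accepting path visits 3 useful states, giving maximum string length 2.
Counting accepting paths from s1 by length: 1 of length 0, 2 of length 1, 2 of length 2. Total 5.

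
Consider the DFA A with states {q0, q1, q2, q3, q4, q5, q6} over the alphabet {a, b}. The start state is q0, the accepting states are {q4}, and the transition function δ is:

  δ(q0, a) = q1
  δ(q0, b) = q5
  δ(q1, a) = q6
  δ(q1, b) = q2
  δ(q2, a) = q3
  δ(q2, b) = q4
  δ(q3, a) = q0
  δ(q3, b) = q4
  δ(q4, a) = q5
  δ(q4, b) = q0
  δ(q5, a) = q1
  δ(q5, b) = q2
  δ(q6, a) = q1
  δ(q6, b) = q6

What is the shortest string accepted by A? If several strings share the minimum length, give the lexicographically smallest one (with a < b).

abb

A breadth-first search from q0 reaches an accepting state first via the path q0 → q1 → q2 → q4 on input abb.
No string of length < 3 is accepted (BFS exhausts all shorter strings without reaching an accepting state), and abb is the lexicographically least accepting string of length 3.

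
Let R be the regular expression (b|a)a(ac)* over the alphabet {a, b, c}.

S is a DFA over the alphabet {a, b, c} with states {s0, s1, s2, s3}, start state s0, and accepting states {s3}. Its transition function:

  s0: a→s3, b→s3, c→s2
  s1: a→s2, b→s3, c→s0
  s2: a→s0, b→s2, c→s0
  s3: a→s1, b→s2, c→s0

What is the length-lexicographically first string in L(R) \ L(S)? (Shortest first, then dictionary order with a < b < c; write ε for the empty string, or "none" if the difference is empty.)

The string aa is accepted by R but not by S.
No shorter string lies in the difference, and aa is the lexicographically first length-2 string in L(R) \ L(S).

aa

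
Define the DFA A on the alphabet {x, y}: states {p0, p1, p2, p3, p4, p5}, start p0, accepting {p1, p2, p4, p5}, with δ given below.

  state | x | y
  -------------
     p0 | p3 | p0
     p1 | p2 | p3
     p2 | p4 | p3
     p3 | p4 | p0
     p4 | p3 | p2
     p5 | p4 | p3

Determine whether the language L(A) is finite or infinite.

infinite

State p0 is reachable from the start and can reach an accepting state, and it lies on the cycle p0 → p0.
Traversing that cycle any number of times yields accepted strings of unbounded length, so the language is infinite.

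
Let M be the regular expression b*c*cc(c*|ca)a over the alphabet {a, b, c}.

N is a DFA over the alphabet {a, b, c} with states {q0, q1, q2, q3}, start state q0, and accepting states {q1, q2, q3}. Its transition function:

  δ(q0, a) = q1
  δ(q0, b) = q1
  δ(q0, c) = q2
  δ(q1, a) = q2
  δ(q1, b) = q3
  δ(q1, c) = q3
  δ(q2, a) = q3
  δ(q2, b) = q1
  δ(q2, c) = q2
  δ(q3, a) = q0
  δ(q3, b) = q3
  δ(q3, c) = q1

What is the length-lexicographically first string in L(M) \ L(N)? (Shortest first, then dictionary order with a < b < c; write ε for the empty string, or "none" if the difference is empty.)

The string bbcca is accepted by M but not by N.
No shorter string lies in the difference, and bbcca is the lexicographically first length-5 string in L(M) \ L(N).

bbcca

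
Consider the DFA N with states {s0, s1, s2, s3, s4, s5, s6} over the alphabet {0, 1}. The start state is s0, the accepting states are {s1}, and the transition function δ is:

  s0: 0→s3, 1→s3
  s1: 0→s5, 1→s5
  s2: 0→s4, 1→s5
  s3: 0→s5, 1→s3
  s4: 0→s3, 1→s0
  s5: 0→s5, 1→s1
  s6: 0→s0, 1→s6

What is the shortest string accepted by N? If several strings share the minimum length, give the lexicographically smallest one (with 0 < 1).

001

A breadth-first search from s0 reaches an accepting state first via the path s0 → s3 → s5 → s1 on input 001.
No string of length < 3 is accepted (BFS exhausts all shorter strings without reaching an accepting state), and 001 is the lexicographically least accepting string of length 3.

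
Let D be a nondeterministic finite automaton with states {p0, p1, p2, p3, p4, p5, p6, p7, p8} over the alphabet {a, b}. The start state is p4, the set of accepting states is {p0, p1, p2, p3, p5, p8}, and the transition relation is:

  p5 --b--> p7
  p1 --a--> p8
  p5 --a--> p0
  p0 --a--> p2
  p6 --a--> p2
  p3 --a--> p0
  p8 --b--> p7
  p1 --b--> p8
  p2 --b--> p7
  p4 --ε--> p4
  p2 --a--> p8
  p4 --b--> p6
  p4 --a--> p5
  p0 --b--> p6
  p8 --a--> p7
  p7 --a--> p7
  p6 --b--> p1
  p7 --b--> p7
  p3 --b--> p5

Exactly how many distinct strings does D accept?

14

The useful subgraph on states {p0, p1, p2, p4, p5, p6, p8} is acyclic, so L(D) is finite; the longest accepting path visits 6 useful states, giving maximum string length 5.
Counting accepting paths from p4 by length: 1 of length 1, 3 of length 2, 4 of length 3, 3 of length 4, 3 of length 5. Total 14.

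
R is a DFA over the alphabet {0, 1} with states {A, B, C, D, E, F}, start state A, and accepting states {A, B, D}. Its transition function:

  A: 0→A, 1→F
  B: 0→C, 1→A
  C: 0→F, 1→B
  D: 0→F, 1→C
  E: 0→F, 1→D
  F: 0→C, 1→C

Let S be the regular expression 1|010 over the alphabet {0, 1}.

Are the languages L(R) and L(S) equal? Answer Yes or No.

The empty string ε is accepted by R but rejected by S.
So L(R) ≠ L(S).

No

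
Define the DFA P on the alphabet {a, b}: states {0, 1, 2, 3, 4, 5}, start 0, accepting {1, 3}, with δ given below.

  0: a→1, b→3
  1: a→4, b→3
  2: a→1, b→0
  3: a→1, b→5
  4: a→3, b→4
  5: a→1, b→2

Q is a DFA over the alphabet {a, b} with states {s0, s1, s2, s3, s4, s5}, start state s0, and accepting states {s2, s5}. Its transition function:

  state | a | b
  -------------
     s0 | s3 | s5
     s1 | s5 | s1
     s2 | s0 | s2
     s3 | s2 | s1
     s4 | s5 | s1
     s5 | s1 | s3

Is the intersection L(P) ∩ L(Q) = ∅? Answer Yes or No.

No

The string b is accepted by both P and Q.
Hence L(P) ∩ L(Q) ≠ ∅.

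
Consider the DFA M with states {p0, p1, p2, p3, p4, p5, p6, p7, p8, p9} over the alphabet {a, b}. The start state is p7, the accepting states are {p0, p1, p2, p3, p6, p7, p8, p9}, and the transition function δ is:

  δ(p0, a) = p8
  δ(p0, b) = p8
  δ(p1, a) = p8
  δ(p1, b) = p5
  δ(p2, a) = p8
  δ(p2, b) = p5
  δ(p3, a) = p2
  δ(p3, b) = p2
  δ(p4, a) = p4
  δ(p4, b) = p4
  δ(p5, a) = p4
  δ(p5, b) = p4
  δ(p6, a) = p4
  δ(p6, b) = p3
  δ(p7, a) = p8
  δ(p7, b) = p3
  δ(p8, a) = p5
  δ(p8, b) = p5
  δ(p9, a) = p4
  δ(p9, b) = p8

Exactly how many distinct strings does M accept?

The useful subgraph on states {p2, p3, p7, p8} is acyclic, so L(M) is finite; the longest accepting path visits 4 useful states, giving maximum string length 3.
Counting accepting paths from p7 by length: 1 of length 0, 2 of length 1, 2 of length 2, 2 of length 3. Total 7.

7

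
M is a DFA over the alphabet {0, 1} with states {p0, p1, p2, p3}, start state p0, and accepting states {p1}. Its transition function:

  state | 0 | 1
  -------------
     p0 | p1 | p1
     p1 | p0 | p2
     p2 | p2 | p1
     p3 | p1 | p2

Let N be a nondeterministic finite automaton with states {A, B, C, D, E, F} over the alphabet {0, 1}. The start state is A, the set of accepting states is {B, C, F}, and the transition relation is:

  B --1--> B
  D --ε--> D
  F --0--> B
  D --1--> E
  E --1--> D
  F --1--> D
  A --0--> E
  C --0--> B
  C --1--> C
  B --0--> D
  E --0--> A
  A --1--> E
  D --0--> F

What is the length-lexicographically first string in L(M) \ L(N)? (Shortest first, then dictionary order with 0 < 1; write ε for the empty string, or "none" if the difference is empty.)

0

The string 0 is accepted by M but not by N.
No shorter string lies in the difference, and 0 is the lexicographically first length-1 string in L(M) \ L(N).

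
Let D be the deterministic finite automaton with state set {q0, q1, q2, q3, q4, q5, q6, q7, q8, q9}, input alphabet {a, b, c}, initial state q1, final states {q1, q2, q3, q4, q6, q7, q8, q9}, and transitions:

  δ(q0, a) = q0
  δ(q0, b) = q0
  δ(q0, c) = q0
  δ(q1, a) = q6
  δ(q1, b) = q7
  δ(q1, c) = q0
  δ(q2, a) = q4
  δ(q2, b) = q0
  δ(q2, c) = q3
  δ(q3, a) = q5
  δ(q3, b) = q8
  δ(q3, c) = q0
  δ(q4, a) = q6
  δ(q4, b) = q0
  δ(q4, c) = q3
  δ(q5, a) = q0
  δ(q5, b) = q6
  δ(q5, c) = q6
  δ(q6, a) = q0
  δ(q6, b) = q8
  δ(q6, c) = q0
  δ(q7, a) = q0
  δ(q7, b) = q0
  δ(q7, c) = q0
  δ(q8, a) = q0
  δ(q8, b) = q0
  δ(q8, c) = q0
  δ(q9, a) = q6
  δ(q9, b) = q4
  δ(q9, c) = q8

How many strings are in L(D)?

4

The useful subgraph on states {q1, q6, q7, q8} is acyclic, so L(D) is finite; the longest accepting path visits 3 useful states, giving maximum string length 2.
Counting accepting paths from q1 by length: 1 of length 0, 2 of length 1, 1 of length 2. Total 4.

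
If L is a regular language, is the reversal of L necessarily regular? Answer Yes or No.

Reverse every transition of an NFA for L, make the old start state the unique accepting state, and add a fresh start state with ε-moves to the old accepting states; this NFA accepts Lᴿ.
So the regular languages are closed under reversal.

Yes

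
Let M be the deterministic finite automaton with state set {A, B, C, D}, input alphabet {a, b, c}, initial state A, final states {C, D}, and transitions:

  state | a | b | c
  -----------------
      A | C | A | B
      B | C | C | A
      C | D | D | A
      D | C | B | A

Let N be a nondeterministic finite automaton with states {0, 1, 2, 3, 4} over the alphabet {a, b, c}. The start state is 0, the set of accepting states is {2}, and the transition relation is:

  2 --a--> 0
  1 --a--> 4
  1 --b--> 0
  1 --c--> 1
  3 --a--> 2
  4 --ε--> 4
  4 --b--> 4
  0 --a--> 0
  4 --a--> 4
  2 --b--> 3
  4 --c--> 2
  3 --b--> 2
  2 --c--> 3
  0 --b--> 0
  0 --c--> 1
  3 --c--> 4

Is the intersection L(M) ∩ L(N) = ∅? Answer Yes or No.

No

The string cacba is accepted by both M and N.
Hence L(M) ∩ L(N) ≠ ∅.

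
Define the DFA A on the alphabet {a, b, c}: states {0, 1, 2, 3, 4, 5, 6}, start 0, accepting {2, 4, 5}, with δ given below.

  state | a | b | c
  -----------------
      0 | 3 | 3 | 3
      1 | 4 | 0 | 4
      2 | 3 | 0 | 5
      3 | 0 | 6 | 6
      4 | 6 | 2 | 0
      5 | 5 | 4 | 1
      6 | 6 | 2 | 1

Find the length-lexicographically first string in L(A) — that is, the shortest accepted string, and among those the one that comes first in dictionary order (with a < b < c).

A breadth-first search from 0 reaches an accepting state first via the path 0 → 3 → 6 → 2 on input abb.
No string of length < 3 is accepted (BFS exhausts all shorter strings without reaching an accepting state), and abb is the lexicographically least accepting string of length 3.

abb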